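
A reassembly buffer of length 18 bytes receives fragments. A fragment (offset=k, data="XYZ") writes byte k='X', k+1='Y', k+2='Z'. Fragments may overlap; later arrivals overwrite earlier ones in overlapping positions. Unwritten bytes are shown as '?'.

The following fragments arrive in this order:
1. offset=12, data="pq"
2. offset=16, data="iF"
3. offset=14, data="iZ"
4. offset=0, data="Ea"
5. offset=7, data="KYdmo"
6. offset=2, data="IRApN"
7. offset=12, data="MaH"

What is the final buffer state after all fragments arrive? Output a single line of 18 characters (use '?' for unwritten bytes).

Fragment 1: offset=12 data="pq" -> buffer=????????????pq????
Fragment 2: offset=16 data="iF" -> buffer=????????????pq??iF
Fragment 3: offset=14 data="iZ" -> buffer=????????????pqiZiF
Fragment 4: offset=0 data="Ea" -> buffer=Ea??????????pqiZiF
Fragment 5: offset=7 data="KYdmo" -> buffer=Ea?????KYdmopqiZiF
Fragment 6: offset=2 data="IRApN" -> buffer=EaIRApNKYdmopqiZiF
Fragment 7: offset=12 data="MaH" -> buffer=EaIRApNKYdmoMaHZiF

Answer: EaIRApNKYdmoMaHZiF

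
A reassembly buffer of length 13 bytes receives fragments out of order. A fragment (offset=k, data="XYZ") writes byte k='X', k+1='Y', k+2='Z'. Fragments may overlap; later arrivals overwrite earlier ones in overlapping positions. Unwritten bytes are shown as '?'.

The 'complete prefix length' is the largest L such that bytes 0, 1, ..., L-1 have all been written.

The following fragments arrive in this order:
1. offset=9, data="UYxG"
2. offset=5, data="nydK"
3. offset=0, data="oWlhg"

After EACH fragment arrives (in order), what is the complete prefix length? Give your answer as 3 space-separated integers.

Fragment 1: offset=9 data="UYxG" -> buffer=?????????UYxG -> prefix_len=0
Fragment 2: offset=5 data="nydK" -> buffer=?????nydKUYxG -> prefix_len=0
Fragment 3: offset=0 data="oWlhg" -> buffer=oWlhgnydKUYxG -> prefix_len=13

Answer: 0 0 13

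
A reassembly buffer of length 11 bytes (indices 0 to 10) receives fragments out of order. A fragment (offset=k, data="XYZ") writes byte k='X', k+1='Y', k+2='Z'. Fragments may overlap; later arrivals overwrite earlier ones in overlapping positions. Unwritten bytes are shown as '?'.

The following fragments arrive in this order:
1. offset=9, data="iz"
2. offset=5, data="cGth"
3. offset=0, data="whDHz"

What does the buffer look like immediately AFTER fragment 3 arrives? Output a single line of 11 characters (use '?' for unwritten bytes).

Answer: whDHzcGthiz

Derivation:
Fragment 1: offset=9 data="iz" -> buffer=?????????iz
Fragment 2: offset=5 data="cGth" -> buffer=?????cGthiz
Fragment 3: offset=0 data="whDHz" -> buffer=whDHzcGthiz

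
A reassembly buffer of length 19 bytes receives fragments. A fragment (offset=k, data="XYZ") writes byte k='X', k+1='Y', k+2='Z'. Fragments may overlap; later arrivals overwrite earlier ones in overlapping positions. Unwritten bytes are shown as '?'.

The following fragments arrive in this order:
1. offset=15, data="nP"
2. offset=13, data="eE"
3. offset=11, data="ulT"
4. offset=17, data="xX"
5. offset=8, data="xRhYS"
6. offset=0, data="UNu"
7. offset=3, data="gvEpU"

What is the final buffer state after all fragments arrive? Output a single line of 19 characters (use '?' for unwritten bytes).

Fragment 1: offset=15 data="nP" -> buffer=???????????????nP??
Fragment 2: offset=13 data="eE" -> buffer=?????????????eEnP??
Fragment 3: offset=11 data="ulT" -> buffer=???????????ulTEnP??
Fragment 4: offset=17 data="xX" -> buffer=???????????ulTEnPxX
Fragment 5: offset=8 data="xRhYS" -> buffer=????????xRhYSTEnPxX
Fragment 6: offset=0 data="UNu" -> buffer=UNu?????xRhYSTEnPxX
Fragment 7: offset=3 data="gvEpU" -> buffer=UNugvEpUxRhYSTEnPxX

Answer: UNugvEpUxRhYSTEnPxX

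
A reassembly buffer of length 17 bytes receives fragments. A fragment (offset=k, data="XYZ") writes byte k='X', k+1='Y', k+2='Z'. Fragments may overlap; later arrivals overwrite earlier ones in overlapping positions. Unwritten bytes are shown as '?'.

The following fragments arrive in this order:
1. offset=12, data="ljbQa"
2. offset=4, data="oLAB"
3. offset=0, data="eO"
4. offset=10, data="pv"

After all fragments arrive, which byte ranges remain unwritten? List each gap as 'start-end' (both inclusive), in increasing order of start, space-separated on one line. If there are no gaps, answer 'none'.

Fragment 1: offset=12 len=5
Fragment 2: offset=4 len=4
Fragment 3: offset=0 len=2
Fragment 4: offset=10 len=2
Gaps: 2-3 8-9

Answer: 2-3 8-9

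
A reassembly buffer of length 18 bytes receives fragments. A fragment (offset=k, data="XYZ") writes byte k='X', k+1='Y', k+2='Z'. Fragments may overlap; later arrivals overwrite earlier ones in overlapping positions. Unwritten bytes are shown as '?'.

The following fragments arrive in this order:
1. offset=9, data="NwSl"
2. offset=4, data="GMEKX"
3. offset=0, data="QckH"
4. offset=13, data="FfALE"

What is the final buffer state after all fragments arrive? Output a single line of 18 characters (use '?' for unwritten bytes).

Answer: QckHGMEKXNwSlFfALE

Derivation:
Fragment 1: offset=9 data="NwSl" -> buffer=?????????NwSl?????
Fragment 2: offset=4 data="GMEKX" -> buffer=????GMEKXNwSl?????
Fragment 3: offset=0 data="QckH" -> buffer=QckHGMEKXNwSl?????
Fragment 4: offset=13 data="FfALE" -> buffer=QckHGMEKXNwSlFfALE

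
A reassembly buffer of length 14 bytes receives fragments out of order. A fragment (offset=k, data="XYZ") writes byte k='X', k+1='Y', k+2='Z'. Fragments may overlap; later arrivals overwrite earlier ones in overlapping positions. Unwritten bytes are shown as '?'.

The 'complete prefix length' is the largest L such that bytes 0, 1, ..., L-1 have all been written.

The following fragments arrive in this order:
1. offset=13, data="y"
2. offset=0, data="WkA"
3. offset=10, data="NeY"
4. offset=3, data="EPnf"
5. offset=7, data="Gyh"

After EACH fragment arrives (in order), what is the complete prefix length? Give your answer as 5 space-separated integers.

Answer: 0 3 3 7 14

Derivation:
Fragment 1: offset=13 data="y" -> buffer=?????????????y -> prefix_len=0
Fragment 2: offset=0 data="WkA" -> buffer=WkA??????????y -> prefix_len=3
Fragment 3: offset=10 data="NeY" -> buffer=WkA???????NeYy -> prefix_len=3
Fragment 4: offset=3 data="EPnf" -> buffer=WkAEPnf???NeYy -> prefix_len=7
Fragment 5: offset=7 data="Gyh" -> buffer=WkAEPnfGyhNeYy -> prefix_len=14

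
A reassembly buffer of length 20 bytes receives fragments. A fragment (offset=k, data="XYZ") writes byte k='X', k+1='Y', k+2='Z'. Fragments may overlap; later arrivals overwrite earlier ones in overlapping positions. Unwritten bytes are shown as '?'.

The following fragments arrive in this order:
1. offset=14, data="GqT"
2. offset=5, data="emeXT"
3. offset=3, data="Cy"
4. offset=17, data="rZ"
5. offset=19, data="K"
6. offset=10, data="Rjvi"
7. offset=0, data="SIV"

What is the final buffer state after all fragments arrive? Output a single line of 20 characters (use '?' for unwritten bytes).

Fragment 1: offset=14 data="GqT" -> buffer=??????????????GqT???
Fragment 2: offset=5 data="emeXT" -> buffer=?????emeXT????GqT???
Fragment 3: offset=3 data="Cy" -> buffer=???CyemeXT????GqT???
Fragment 4: offset=17 data="rZ" -> buffer=???CyemeXT????GqTrZ?
Fragment 5: offset=19 data="K" -> buffer=???CyemeXT????GqTrZK
Fragment 6: offset=10 data="Rjvi" -> buffer=???CyemeXTRjviGqTrZK
Fragment 7: offset=0 data="SIV" -> buffer=SIVCyemeXTRjviGqTrZK

Answer: SIVCyemeXTRjviGqTrZK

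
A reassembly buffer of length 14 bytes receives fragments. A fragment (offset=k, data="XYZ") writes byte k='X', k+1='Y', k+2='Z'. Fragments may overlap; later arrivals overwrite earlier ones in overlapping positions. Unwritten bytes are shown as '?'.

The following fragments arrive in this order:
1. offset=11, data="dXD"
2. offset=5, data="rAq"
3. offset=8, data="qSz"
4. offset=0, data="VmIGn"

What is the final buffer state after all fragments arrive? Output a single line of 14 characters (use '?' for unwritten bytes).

Fragment 1: offset=11 data="dXD" -> buffer=???????????dXD
Fragment 2: offset=5 data="rAq" -> buffer=?????rAq???dXD
Fragment 3: offset=8 data="qSz" -> buffer=?????rAqqSzdXD
Fragment 4: offset=0 data="VmIGn" -> buffer=VmIGnrAqqSzdXD

Answer: VmIGnrAqqSzdXD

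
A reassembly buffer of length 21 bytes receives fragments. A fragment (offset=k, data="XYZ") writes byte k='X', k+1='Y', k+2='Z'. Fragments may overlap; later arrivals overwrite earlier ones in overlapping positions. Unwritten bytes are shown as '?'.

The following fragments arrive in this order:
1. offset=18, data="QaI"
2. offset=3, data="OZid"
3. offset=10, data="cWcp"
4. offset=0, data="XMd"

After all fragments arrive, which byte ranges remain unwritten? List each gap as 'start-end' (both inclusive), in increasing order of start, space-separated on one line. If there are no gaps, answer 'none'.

Fragment 1: offset=18 len=3
Fragment 2: offset=3 len=4
Fragment 3: offset=10 len=4
Fragment 4: offset=0 len=3
Gaps: 7-9 14-17

Answer: 7-9 14-17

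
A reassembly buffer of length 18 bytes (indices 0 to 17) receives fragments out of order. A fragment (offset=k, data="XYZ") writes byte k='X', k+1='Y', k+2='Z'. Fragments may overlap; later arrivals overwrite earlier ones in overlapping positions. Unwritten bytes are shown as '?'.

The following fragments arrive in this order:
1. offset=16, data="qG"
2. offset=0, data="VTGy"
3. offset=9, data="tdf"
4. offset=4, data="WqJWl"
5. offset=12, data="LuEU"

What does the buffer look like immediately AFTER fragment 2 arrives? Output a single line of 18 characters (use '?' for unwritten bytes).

Fragment 1: offset=16 data="qG" -> buffer=????????????????qG
Fragment 2: offset=0 data="VTGy" -> buffer=VTGy????????????qG

Answer: VTGy????????????qG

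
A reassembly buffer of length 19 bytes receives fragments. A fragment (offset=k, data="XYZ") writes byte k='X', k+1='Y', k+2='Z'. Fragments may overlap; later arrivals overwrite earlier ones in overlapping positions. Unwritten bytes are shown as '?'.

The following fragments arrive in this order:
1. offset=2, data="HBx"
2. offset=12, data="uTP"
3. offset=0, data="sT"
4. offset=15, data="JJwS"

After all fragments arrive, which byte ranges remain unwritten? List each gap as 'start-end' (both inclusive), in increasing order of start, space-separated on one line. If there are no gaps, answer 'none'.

Fragment 1: offset=2 len=3
Fragment 2: offset=12 len=3
Fragment 3: offset=0 len=2
Fragment 4: offset=15 len=4
Gaps: 5-11

Answer: 5-11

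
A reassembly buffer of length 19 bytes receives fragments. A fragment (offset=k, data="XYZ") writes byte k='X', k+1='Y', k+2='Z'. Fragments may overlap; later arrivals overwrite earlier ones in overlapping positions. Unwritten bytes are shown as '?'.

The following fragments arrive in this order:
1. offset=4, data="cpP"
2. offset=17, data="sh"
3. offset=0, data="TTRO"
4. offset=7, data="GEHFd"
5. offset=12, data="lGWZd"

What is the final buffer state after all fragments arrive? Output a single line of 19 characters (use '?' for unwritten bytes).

Fragment 1: offset=4 data="cpP" -> buffer=????cpP????????????
Fragment 2: offset=17 data="sh" -> buffer=????cpP??????????sh
Fragment 3: offset=0 data="TTRO" -> buffer=TTROcpP??????????sh
Fragment 4: offset=7 data="GEHFd" -> buffer=TTROcpPGEHFd?????sh
Fragment 5: offset=12 data="lGWZd" -> buffer=TTROcpPGEHFdlGWZdsh

Answer: TTROcpPGEHFdlGWZdsh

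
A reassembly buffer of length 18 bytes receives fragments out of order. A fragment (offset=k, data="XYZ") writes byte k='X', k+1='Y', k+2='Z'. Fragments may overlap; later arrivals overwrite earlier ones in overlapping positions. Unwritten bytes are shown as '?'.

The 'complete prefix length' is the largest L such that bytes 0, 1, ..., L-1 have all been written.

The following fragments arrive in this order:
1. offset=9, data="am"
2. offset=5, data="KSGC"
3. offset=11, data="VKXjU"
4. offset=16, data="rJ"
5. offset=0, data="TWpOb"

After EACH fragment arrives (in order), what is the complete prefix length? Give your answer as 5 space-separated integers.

Fragment 1: offset=9 data="am" -> buffer=?????????am??????? -> prefix_len=0
Fragment 2: offset=5 data="KSGC" -> buffer=?????KSGCam??????? -> prefix_len=0
Fragment 3: offset=11 data="VKXjU" -> buffer=?????KSGCamVKXjU?? -> prefix_len=0
Fragment 4: offset=16 data="rJ" -> buffer=?????KSGCamVKXjUrJ -> prefix_len=0
Fragment 5: offset=0 data="TWpOb" -> buffer=TWpObKSGCamVKXjUrJ -> prefix_len=18

Answer: 0 0 0 0 18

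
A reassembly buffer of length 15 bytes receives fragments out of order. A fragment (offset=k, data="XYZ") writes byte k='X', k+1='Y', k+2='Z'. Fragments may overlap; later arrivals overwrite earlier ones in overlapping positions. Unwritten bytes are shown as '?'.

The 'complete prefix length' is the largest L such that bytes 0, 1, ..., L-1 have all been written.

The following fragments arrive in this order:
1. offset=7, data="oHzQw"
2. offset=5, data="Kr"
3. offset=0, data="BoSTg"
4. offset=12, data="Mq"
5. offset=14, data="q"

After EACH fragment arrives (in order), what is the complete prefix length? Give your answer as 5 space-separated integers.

Fragment 1: offset=7 data="oHzQw" -> buffer=???????oHzQw??? -> prefix_len=0
Fragment 2: offset=5 data="Kr" -> buffer=?????KroHzQw??? -> prefix_len=0
Fragment 3: offset=0 data="BoSTg" -> buffer=BoSTgKroHzQw??? -> prefix_len=12
Fragment 4: offset=12 data="Mq" -> buffer=BoSTgKroHzQwMq? -> prefix_len=14
Fragment 5: offset=14 data="q" -> buffer=BoSTgKroHzQwMqq -> prefix_len=15

Answer: 0 0 12 14 15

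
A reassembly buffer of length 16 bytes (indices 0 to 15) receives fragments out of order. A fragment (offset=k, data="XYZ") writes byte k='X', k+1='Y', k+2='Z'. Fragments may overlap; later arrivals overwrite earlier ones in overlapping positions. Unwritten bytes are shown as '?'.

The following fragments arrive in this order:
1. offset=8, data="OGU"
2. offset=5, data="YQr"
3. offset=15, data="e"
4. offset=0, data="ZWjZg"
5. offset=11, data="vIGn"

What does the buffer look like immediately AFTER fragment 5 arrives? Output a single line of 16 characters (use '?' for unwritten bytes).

Fragment 1: offset=8 data="OGU" -> buffer=????????OGU?????
Fragment 2: offset=5 data="YQr" -> buffer=?????YQrOGU?????
Fragment 3: offset=15 data="e" -> buffer=?????YQrOGU????e
Fragment 4: offset=0 data="ZWjZg" -> buffer=ZWjZgYQrOGU????e
Fragment 5: offset=11 data="vIGn" -> buffer=ZWjZgYQrOGUvIGne

Answer: ZWjZgYQrOGUvIGne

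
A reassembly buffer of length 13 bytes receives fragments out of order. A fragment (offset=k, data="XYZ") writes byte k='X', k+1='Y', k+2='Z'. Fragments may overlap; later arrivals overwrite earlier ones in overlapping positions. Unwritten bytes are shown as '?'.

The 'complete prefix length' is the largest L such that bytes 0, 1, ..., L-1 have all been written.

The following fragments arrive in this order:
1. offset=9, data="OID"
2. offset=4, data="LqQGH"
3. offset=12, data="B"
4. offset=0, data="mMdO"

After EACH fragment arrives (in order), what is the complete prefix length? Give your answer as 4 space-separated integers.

Fragment 1: offset=9 data="OID" -> buffer=?????????OID? -> prefix_len=0
Fragment 2: offset=4 data="LqQGH" -> buffer=????LqQGHOID? -> prefix_len=0
Fragment 3: offset=12 data="B" -> buffer=????LqQGHOIDB -> prefix_len=0
Fragment 4: offset=0 data="mMdO" -> buffer=mMdOLqQGHOIDB -> prefix_len=13

Answer: 0 0 0 13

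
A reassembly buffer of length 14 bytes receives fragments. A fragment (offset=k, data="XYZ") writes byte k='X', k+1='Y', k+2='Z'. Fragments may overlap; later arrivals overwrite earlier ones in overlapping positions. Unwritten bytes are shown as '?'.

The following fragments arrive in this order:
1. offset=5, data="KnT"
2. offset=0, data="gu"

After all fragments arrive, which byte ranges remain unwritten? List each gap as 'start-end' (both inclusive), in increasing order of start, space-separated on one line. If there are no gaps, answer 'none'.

Answer: 2-4 8-13

Derivation:
Fragment 1: offset=5 len=3
Fragment 2: offset=0 len=2
Gaps: 2-4 8-13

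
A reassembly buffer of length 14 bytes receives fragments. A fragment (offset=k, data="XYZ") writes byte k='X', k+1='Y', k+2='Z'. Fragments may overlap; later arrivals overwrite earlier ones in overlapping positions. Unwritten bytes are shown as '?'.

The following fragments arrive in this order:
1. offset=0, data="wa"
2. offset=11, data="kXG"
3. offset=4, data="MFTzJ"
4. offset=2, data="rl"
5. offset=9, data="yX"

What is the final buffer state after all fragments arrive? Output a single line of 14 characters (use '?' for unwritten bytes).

Fragment 1: offset=0 data="wa" -> buffer=wa????????????
Fragment 2: offset=11 data="kXG" -> buffer=wa?????????kXG
Fragment 3: offset=4 data="MFTzJ" -> buffer=wa??MFTzJ??kXG
Fragment 4: offset=2 data="rl" -> buffer=warlMFTzJ??kXG
Fragment 5: offset=9 data="yX" -> buffer=warlMFTzJyXkXG

Answer: warlMFTzJyXkXG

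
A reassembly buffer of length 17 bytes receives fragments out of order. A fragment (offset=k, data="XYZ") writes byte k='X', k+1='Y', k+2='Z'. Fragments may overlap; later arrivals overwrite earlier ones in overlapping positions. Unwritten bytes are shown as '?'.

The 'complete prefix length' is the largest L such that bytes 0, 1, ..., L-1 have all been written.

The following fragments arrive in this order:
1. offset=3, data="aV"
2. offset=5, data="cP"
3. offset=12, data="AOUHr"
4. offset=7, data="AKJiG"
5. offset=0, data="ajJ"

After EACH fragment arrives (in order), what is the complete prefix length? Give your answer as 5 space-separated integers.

Answer: 0 0 0 0 17

Derivation:
Fragment 1: offset=3 data="aV" -> buffer=???aV???????????? -> prefix_len=0
Fragment 2: offset=5 data="cP" -> buffer=???aVcP?????????? -> prefix_len=0
Fragment 3: offset=12 data="AOUHr" -> buffer=???aVcP?????AOUHr -> prefix_len=0
Fragment 4: offset=7 data="AKJiG" -> buffer=???aVcPAKJiGAOUHr -> prefix_len=0
Fragment 5: offset=0 data="ajJ" -> buffer=ajJaVcPAKJiGAOUHr -> prefix_len=17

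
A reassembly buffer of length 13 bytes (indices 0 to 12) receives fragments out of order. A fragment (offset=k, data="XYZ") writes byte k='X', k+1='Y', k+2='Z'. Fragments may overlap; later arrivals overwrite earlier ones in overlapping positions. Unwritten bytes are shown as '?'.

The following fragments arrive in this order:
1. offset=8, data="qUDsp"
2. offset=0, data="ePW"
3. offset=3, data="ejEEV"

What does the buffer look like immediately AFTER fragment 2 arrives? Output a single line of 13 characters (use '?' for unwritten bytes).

Fragment 1: offset=8 data="qUDsp" -> buffer=????????qUDsp
Fragment 2: offset=0 data="ePW" -> buffer=ePW?????qUDsp

Answer: ePW?????qUDsp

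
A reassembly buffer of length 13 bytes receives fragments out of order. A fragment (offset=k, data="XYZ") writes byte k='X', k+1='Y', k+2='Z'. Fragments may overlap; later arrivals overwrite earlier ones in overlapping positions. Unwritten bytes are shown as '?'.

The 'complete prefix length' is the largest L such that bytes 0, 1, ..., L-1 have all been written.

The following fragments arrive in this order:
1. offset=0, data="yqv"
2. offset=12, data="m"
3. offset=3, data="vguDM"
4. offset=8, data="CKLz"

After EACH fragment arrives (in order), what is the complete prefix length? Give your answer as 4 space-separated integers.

Fragment 1: offset=0 data="yqv" -> buffer=yqv?????????? -> prefix_len=3
Fragment 2: offset=12 data="m" -> buffer=yqv?????????m -> prefix_len=3
Fragment 3: offset=3 data="vguDM" -> buffer=yqvvguDM????m -> prefix_len=8
Fragment 4: offset=8 data="CKLz" -> buffer=yqvvguDMCKLzm -> prefix_len=13

Answer: 3 3 8 13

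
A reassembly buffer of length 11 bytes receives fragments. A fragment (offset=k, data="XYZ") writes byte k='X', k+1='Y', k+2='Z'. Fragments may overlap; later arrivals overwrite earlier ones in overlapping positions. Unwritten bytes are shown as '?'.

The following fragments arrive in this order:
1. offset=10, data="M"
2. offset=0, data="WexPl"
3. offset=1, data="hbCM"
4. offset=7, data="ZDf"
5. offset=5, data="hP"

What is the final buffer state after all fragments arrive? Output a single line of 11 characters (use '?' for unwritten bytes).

Fragment 1: offset=10 data="M" -> buffer=??????????M
Fragment 2: offset=0 data="WexPl" -> buffer=WexPl?????M
Fragment 3: offset=1 data="hbCM" -> buffer=WhbCM?????M
Fragment 4: offset=7 data="ZDf" -> buffer=WhbCM??ZDfM
Fragment 5: offset=5 data="hP" -> buffer=WhbCMhPZDfM

Answer: WhbCMhPZDfM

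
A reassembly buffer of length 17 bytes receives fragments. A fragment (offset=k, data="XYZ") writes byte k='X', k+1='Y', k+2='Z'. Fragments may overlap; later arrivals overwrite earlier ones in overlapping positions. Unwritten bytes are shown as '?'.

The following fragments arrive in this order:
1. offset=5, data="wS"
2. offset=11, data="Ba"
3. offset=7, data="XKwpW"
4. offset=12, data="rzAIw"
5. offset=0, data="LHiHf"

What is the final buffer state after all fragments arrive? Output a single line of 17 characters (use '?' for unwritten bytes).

Fragment 1: offset=5 data="wS" -> buffer=?????wS??????????
Fragment 2: offset=11 data="Ba" -> buffer=?????wS????Ba????
Fragment 3: offset=7 data="XKwpW" -> buffer=?????wSXKwpWa????
Fragment 4: offset=12 data="rzAIw" -> buffer=?????wSXKwpWrzAIw
Fragment 5: offset=0 data="LHiHf" -> buffer=LHiHfwSXKwpWrzAIw

Answer: LHiHfwSXKwpWrzAIw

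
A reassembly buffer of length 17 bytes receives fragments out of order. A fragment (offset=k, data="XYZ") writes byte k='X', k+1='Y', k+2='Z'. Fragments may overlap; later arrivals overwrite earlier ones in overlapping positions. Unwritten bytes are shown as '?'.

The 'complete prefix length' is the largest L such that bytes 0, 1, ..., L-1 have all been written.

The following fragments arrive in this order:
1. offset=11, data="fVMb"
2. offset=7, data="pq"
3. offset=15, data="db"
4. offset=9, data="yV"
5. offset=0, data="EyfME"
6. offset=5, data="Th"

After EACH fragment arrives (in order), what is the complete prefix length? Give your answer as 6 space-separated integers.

Answer: 0 0 0 0 5 17

Derivation:
Fragment 1: offset=11 data="fVMb" -> buffer=???????????fVMb?? -> prefix_len=0
Fragment 2: offset=7 data="pq" -> buffer=???????pq??fVMb?? -> prefix_len=0
Fragment 3: offset=15 data="db" -> buffer=???????pq??fVMbdb -> prefix_len=0
Fragment 4: offset=9 data="yV" -> buffer=???????pqyVfVMbdb -> prefix_len=0
Fragment 5: offset=0 data="EyfME" -> buffer=EyfME??pqyVfVMbdb -> prefix_len=5
Fragment 6: offset=5 data="Th" -> buffer=EyfMEThpqyVfVMbdb -> prefix_len=17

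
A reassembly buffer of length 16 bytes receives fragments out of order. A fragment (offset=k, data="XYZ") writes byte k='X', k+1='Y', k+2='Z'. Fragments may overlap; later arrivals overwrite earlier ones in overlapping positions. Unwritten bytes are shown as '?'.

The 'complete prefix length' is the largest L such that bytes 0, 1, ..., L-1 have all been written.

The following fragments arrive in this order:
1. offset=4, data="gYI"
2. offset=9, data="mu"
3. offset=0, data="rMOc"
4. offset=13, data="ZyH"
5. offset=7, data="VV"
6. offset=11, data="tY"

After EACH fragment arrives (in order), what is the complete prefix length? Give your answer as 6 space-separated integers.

Answer: 0 0 7 7 11 16

Derivation:
Fragment 1: offset=4 data="gYI" -> buffer=????gYI????????? -> prefix_len=0
Fragment 2: offset=9 data="mu" -> buffer=????gYI??mu????? -> prefix_len=0
Fragment 3: offset=0 data="rMOc" -> buffer=rMOcgYI??mu????? -> prefix_len=7
Fragment 4: offset=13 data="ZyH" -> buffer=rMOcgYI??mu??ZyH -> prefix_len=7
Fragment 5: offset=7 data="VV" -> buffer=rMOcgYIVVmu??ZyH -> prefix_len=11
Fragment 6: offset=11 data="tY" -> buffer=rMOcgYIVVmutYZyH -> prefix_len=16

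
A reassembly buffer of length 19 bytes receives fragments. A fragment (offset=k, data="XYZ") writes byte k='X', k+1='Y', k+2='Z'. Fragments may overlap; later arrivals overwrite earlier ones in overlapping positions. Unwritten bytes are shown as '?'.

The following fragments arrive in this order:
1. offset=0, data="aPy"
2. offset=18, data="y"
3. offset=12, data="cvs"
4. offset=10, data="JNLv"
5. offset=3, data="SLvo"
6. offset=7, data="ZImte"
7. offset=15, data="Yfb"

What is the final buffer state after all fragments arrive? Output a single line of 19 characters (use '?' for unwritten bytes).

Fragment 1: offset=0 data="aPy" -> buffer=aPy????????????????
Fragment 2: offset=18 data="y" -> buffer=aPy???????????????y
Fragment 3: offset=12 data="cvs" -> buffer=aPy?????????cvs???y
Fragment 4: offset=10 data="JNLv" -> buffer=aPy???????JNLvs???y
Fragment 5: offset=3 data="SLvo" -> buffer=aPySLvo???JNLvs???y
Fragment 6: offset=7 data="ZImte" -> buffer=aPySLvoZImteLvs???y
Fragment 7: offset=15 data="Yfb" -> buffer=aPySLvoZImteLvsYfby

Answer: aPySLvoZImteLvsYfby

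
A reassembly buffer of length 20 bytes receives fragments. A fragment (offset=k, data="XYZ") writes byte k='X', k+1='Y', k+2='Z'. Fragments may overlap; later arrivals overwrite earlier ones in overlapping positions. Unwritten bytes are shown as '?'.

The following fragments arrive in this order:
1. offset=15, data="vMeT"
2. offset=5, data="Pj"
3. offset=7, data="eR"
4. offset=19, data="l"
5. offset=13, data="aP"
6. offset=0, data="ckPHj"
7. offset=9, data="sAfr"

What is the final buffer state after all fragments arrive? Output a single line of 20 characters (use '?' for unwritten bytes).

Fragment 1: offset=15 data="vMeT" -> buffer=???????????????vMeT?
Fragment 2: offset=5 data="Pj" -> buffer=?????Pj????????vMeT?
Fragment 3: offset=7 data="eR" -> buffer=?????PjeR??????vMeT?
Fragment 4: offset=19 data="l" -> buffer=?????PjeR??????vMeTl
Fragment 5: offset=13 data="aP" -> buffer=?????PjeR????aPvMeTl
Fragment 6: offset=0 data="ckPHj" -> buffer=ckPHjPjeR????aPvMeTl
Fragment 7: offset=9 data="sAfr" -> buffer=ckPHjPjeRsAfraPvMeTl

Answer: ckPHjPjeRsAfraPvMeTl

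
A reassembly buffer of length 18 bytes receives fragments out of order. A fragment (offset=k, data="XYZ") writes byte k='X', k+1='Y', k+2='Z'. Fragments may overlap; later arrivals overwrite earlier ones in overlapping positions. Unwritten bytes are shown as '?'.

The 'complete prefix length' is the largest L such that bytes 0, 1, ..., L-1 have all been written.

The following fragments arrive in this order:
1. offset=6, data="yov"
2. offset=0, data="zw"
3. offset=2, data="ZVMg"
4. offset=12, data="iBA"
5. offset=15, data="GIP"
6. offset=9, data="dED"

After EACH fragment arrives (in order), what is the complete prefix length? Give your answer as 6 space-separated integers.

Answer: 0 2 9 9 9 18

Derivation:
Fragment 1: offset=6 data="yov" -> buffer=??????yov????????? -> prefix_len=0
Fragment 2: offset=0 data="zw" -> buffer=zw????yov????????? -> prefix_len=2
Fragment 3: offset=2 data="ZVMg" -> buffer=zwZVMgyov????????? -> prefix_len=9
Fragment 4: offset=12 data="iBA" -> buffer=zwZVMgyov???iBA??? -> prefix_len=9
Fragment 5: offset=15 data="GIP" -> buffer=zwZVMgyov???iBAGIP -> prefix_len=9
Fragment 6: offset=9 data="dED" -> buffer=zwZVMgyovdEDiBAGIP -> prefix_len=18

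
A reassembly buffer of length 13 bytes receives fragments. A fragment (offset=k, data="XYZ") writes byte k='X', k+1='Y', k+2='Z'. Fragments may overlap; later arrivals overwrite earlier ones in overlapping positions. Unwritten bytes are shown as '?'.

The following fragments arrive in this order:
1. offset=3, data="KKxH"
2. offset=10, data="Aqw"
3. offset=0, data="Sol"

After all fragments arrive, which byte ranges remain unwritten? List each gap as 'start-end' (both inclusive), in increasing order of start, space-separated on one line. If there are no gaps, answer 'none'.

Answer: 7-9

Derivation:
Fragment 1: offset=3 len=4
Fragment 2: offset=10 len=3
Fragment 3: offset=0 len=3
Gaps: 7-9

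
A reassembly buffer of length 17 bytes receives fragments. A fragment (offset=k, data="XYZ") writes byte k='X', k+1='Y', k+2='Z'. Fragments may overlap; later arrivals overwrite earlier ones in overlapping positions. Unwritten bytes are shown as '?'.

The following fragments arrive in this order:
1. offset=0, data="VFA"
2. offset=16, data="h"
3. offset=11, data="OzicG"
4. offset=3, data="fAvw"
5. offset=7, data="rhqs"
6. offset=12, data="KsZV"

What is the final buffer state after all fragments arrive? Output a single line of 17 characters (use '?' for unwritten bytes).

Fragment 1: offset=0 data="VFA" -> buffer=VFA??????????????
Fragment 2: offset=16 data="h" -> buffer=VFA?????????????h
Fragment 3: offset=11 data="OzicG" -> buffer=VFA????????OzicGh
Fragment 4: offset=3 data="fAvw" -> buffer=VFAfAvw????OzicGh
Fragment 5: offset=7 data="rhqs" -> buffer=VFAfAvwrhqsOzicGh
Fragment 6: offset=12 data="KsZV" -> buffer=VFAfAvwrhqsOKsZVh

Answer: VFAfAvwrhqsOKsZVh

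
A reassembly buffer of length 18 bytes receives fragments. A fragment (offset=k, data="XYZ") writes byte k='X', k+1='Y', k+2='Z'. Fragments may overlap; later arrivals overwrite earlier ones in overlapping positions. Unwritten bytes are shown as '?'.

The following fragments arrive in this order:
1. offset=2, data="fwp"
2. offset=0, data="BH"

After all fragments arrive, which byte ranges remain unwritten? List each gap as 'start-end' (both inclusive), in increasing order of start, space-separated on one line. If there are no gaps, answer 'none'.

Answer: 5-17

Derivation:
Fragment 1: offset=2 len=3
Fragment 2: offset=0 len=2
Gaps: 5-17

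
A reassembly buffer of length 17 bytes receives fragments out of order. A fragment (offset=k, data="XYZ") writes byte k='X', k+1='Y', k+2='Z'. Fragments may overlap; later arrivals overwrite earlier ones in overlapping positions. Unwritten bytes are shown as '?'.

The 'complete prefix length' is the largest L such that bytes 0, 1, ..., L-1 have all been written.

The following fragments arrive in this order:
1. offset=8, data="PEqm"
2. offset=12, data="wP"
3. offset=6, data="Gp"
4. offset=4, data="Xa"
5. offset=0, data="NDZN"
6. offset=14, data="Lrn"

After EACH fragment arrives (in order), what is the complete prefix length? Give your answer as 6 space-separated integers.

Answer: 0 0 0 0 14 17

Derivation:
Fragment 1: offset=8 data="PEqm" -> buffer=????????PEqm????? -> prefix_len=0
Fragment 2: offset=12 data="wP" -> buffer=????????PEqmwP??? -> prefix_len=0
Fragment 3: offset=6 data="Gp" -> buffer=??????GpPEqmwP??? -> prefix_len=0
Fragment 4: offset=4 data="Xa" -> buffer=????XaGpPEqmwP??? -> prefix_len=0
Fragment 5: offset=0 data="NDZN" -> buffer=NDZNXaGpPEqmwP??? -> prefix_len=14
Fragment 6: offset=14 data="Lrn" -> buffer=NDZNXaGpPEqmwPLrn -> prefix_len=17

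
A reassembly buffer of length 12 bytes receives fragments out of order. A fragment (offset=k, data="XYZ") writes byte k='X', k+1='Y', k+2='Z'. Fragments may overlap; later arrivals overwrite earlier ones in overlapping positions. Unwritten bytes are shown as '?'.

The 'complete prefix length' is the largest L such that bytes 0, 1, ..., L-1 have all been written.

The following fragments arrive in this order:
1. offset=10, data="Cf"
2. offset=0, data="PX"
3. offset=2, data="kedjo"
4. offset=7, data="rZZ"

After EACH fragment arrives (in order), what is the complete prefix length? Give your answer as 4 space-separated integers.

Answer: 0 2 7 12

Derivation:
Fragment 1: offset=10 data="Cf" -> buffer=??????????Cf -> prefix_len=0
Fragment 2: offset=0 data="PX" -> buffer=PX????????Cf -> prefix_len=2
Fragment 3: offset=2 data="kedjo" -> buffer=PXkedjo???Cf -> prefix_len=7
Fragment 4: offset=7 data="rZZ" -> buffer=PXkedjorZZCf -> prefix_len=12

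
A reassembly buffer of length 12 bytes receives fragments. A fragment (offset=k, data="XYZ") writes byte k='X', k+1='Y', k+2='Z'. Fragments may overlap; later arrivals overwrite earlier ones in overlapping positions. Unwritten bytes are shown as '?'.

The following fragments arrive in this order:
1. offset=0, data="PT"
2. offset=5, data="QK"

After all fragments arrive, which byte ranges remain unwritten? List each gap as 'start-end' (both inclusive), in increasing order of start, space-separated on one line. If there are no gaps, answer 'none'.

Fragment 1: offset=0 len=2
Fragment 2: offset=5 len=2
Gaps: 2-4 7-11

Answer: 2-4 7-11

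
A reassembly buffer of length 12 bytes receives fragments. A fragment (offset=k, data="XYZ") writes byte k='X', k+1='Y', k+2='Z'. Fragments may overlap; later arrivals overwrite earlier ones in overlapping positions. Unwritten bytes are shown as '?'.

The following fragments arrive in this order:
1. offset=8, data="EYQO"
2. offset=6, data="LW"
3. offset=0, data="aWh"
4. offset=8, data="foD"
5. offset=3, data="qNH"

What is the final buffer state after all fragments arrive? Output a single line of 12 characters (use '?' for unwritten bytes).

Fragment 1: offset=8 data="EYQO" -> buffer=????????EYQO
Fragment 2: offset=6 data="LW" -> buffer=??????LWEYQO
Fragment 3: offset=0 data="aWh" -> buffer=aWh???LWEYQO
Fragment 4: offset=8 data="foD" -> buffer=aWh???LWfoDO
Fragment 5: offset=3 data="qNH" -> buffer=aWhqNHLWfoDO

Answer: aWhqNHLWfoDO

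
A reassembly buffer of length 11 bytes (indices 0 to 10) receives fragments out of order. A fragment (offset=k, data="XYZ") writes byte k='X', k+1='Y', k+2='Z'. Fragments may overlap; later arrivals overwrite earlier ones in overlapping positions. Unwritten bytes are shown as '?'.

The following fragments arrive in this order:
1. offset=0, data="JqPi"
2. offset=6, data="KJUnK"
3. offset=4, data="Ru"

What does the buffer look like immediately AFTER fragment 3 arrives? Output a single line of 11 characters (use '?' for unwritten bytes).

Answer: JqPiRuKJUnK

Derivation:
Fragment 1: offset=0 data="JqPi" -> buffer=JqPi???????
Fragment 2: offset=6 data="KJUnK" -> buffer=JqPi??KJUnK
Fragment 3: offset=4 data="Ru" -> buffer=JqPiRuKJUnK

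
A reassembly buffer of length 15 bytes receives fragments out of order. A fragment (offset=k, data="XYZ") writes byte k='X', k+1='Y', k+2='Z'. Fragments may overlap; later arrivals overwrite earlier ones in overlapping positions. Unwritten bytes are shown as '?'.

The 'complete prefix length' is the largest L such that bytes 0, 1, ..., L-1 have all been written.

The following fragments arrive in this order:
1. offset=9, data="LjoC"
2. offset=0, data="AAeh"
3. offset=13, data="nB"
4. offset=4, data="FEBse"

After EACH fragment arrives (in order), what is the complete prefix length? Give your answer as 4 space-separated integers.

Fragment 1: offset=9 data="LjoC" -> buffer=?????????LjoC?? -> prefix_len=0
Fragment 2: offset=0 data="AAeh" -> buffer=AAeh?????LjoC?? -> prefix_len=4
Fragment 3: offset=13 data="nB" -> buffer=AAeh?????LjoCnB -> prefix_len=4
Fragment 4: offset=4 data="FEBse" -> buffer=AAehFEBseLjoCnB -> prefix_len=15

Answer: 0 4 4 15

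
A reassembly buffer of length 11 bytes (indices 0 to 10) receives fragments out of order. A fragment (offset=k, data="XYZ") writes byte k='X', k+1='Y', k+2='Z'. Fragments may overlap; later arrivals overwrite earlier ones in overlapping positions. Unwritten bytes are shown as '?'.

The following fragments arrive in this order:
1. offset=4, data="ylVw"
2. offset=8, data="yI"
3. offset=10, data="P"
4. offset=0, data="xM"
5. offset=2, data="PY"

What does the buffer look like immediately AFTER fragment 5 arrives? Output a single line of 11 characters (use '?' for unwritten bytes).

Answer: xMPYylVwyIP

Derivation:
Fragment 1: offset=4 data="ylVw" -> buffer=????ylVw???
Fragment 2: offset=8 data="yI" -> buffer=????ylVwyI?
Fragment 3: offset=10 data="P" -> buffer=????ylVwyIP
Fragment 4: offset=0 data="xM" -> buffer=xM??ylVwyIP
Fragment 5: offset=2 data="PY" -> buffer=xMPYylVwyIP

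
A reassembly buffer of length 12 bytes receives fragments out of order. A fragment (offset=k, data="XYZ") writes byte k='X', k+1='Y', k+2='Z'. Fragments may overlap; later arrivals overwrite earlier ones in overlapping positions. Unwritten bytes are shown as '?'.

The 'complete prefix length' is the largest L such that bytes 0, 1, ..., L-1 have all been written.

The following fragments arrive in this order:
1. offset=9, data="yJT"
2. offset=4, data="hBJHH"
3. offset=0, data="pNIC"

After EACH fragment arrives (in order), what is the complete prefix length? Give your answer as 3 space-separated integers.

Fragment 1: offset=9 data="yJT" -> buffer=?????????yJT -> prefix_len=0
Fragment 2: offset=4 data="hBJHH" -> buffer=????hBJHHyJT -> prefix_len=0
Fragment 3: offset=0 data="pNIC" -> buffer=pNIChBJHHyJT -> prefix_len=12

Answer: 0 0 12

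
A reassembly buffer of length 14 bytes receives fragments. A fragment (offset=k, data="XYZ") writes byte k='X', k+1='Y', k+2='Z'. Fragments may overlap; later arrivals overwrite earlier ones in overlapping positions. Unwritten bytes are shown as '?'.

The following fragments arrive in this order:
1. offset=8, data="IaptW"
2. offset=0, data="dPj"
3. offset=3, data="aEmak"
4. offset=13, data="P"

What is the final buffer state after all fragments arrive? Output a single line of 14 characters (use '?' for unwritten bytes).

Fragment 1: offset=8 data="IaptW" -> buffer=????????IaptW?
Fragment 2: offset=0 data="dPj" -> buffer=dPj?????IaptW?
Fragment 3: offset=3 data="aEmak" -> buffer=dPjaEmakIaptW?
Fragment 4: offset=13 data="P" -> buffer=dPjaEmakIaptWP

Answer: dPjaEmakIaptWP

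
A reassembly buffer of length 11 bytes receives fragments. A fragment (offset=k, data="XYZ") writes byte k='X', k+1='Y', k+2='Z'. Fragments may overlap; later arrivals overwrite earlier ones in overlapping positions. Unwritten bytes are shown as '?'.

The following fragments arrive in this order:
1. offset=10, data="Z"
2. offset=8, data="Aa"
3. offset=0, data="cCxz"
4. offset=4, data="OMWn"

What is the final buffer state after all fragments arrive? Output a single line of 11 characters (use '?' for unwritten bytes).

Answer: cCxzOMWnAaZ

Derivation:
Fragment 1: offset=10 data="Z" -> buffer=??????????Z
Fragment 2: offset=8 data="Aa" -> buffer=????????AaZ
Fragment 3: offset=0 data="cCxz" -> buffer=cCxz????AaZ
Fragment 4: offset=4 data="OMWn" -> buffer=cCxzOMWnAaZ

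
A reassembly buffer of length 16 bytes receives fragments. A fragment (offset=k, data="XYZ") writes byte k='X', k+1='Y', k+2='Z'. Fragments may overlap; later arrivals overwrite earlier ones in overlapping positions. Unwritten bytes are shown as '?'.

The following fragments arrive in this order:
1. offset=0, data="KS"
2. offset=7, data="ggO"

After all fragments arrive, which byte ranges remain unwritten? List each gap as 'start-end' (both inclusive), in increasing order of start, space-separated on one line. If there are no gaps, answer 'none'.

Fragment 1: offset=0 len=2
Fragment 2: offset=7 len=3
Gaps: 2-6 10-15

Answer: 2-6 10-15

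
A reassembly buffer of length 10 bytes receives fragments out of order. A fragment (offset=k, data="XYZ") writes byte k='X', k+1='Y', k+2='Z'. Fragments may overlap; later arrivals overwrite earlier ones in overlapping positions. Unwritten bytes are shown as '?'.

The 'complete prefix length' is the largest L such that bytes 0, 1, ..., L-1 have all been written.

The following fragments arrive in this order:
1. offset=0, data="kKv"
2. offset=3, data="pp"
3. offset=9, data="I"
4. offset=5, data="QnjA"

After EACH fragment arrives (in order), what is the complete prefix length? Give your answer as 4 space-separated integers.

Fragment 1: offset=0 data="kKv" -> buffer=kKv??????? -> prefix_len=3
Fragment 2: offset=3 data="pp" -> buffer=kKvpp????? -> prefix_len=5
Fragment 3: offset=9 data="I" -> buffer=kKvpp????I -> prefix_len=5
Fragment 4: offset=5 data="QnjA" -> buffer=kKvppQnjAI -> prefix_len=10

Answer: 3 5 5 10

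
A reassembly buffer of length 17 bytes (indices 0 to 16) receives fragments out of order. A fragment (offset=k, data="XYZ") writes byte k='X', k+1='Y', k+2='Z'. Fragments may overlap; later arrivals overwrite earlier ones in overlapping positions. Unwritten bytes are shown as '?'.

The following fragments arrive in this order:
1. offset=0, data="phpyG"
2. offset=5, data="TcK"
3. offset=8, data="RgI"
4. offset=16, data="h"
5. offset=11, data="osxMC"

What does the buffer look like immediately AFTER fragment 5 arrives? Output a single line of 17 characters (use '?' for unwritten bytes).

Fragment 1: offset=0 data="phpyG" -> buffer=phpyG????????????
Fragment 2: offset=5 data="TcK" -> buffer=phpyGTcK?????????
Fragment 3: offset=8 data="RgI" -> buffer=phpyGTcKRgI??????
Fragment 4: offset=16 data="h" -> buffer=phpyGTcKRgI?????h
Fragment 5: offset=11 data="osxMC" -> buffer=phpyGTcKRgIosxMCh

Answer: phpyGTcKRgIosxMCh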